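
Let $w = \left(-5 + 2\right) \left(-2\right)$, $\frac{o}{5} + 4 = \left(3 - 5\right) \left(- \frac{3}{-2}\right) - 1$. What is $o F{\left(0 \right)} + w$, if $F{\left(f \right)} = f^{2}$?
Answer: $6$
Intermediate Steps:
$o = -40$ ($o = -20 + 5 \left(\left(3 - 5\right) \left(- \frac{3}{-2}\right) - 1\right) = -20 + 5 \left(\left(3 - 5\right) \left(\left(-3\right) \left(- \frac{1}{2}\right)\right) - 1\right) = -20 + 5 \left(\left(-2\right) \frac{3}{2} - 1\right) = -20 + 5 \left(-3 - 1\right) = -20 + 5 \left(-4\right) = -20 - 20 = -40$)
$w = 6$ ($w = \left(-3\right) \left(-2\right) = 6$)
$o F{\left(0 \right)} + w = - 40 \cdot 0^{2} + 6 = \left(-40\right) 0 + 6 = 0 + 6 = 6$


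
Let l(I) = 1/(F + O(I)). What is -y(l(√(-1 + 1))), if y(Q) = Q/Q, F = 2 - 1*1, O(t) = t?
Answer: -1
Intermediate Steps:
F = 1 (F = 2 - 1 = 1)
l(I) = 1/(1 + I)
y(Q) = 1
-y(l(√(-1 + 1))) = -1*1 = -1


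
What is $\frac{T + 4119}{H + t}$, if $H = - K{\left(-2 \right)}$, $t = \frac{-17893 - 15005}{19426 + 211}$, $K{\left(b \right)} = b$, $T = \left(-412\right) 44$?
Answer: $- \frac{275094733}{6376} \approx -43145.0$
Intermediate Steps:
$T = -18128$
$t = - \frac{32898}{19637} \approx -1.6753$
$H = 2$ ($H = \left(-1\right) \left(-2\right) = 2$)
$\frac{T + 4119}{H + t} = \frac{-18128 + 4119}{2 - \frac{32898}{19637}} = - \frac{14009}{\frac{6376}{19637}} = \left(-14009\right) \frac{19637}{6376} = - \frac{275094733}{6376}$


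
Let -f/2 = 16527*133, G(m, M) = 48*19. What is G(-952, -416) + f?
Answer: -4395270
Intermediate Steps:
G(m, M) = 912
f = -4396182 (f = -33054*133 = -2*2198091 = -4396182)
G(-952, -416) + f = 912 - 4396182 = -4395270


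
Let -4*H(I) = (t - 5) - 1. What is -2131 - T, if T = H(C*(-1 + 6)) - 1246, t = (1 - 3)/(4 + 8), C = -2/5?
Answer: -21277/24 ≈ -886.54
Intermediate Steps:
C = -⅖ (C = -2*⅕ = -⅖ ≈ -0.40000)
t = -⅙ (t = -2/12 = -2*1/12 = -⅙ ≈ -0.16667)
H(I) = 37/24 (H(I) = -((-⅙ - 5) - 1)/4 = -(-31/6 - 1)/4 = -¼*(-37/6) = 37/24)
T = -29867/24 (T = 37/24 - 1246 = -29867/24 ≈ -1244.5)
-2131 - T = -2131 - 1*(-29867/24) = -2131 + 29867/24 = -21277/24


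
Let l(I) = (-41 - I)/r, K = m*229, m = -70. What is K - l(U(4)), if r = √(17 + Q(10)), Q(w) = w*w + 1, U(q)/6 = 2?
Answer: -16030 + 53*√118/118 ≈ -16025.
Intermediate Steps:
U(q) = 12 (U(q) = 6*2 = 12)
K = -16030 (K = -70*229 = -16030)
Q(w) = 1 + w² (Q(w) = w² + 1 = 1 + w²)
r = √118 (r = √(17 + (1 + 10²)) = √(17 + (1 + 100)) = √(17 + 101) = √118 ≈ 10.863)
l(I) = √118*(-41 - I)/118 (l(I) = (-41 - I)/(√118) = (-41 - I)*(√118/118) = √118*(-41 - I)/118)
K - l(U(4)) = -16030 - √118*(-41 - 1*12)/118 = -16030 - √118*(-41 - 12)/118 = -16030 - √118*(-53)/118 = -16030 - (-53)*√118/118 = -16030 + 53*√118/118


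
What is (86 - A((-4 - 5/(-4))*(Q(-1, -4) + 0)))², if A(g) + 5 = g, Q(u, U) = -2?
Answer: 29241/4 ≈ 7310.3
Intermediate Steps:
A(g) = -5 + g
(86 - A((-4 - 5/(-4))*(Q(-1, -4) + 0)))² = (86 - (-5 + (-4 - 5/(-4))*(-2 + 0)))² = (86 - (-5 + (-4 - 5*(-¼))*(-2)))² = (86 - (-5 + (-4 + 5/4)*(-2)))² = (86 - (-5 - 11/4*(-2)))² = (86 - (-5 + 11/2))² = (86 - 1*½)² = (86 - ½)² = (171/2)² = 29241/4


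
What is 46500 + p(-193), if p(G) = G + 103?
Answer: 46410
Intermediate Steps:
p(G) = 103 + G
46500 + p(-193) = 46500 + (103 - 193) = 46500 - 90 = 46410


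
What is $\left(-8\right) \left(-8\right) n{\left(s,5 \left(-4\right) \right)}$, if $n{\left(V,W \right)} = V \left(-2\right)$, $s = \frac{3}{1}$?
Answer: $-384$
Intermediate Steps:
$s = 3$ ($s = 3 \cdot 1 = 3$)
$n{\left(V,W \right)} = - 2 V$
$\left(-8\right) \left(-8\right) n{\left(s,5 \left(-4\right) \right)} = \left(-8\right) \left(-8\right) \left(\left(-2\right) 3\right) = 64 \left(-6\right) = -384$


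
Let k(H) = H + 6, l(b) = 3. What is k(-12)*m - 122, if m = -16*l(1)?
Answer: 166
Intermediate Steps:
k(H) = 6 + H
m = -48 (m = -16*3 = -48)
k(-12)*m - 122 = (6 - 12)*(-48) - 122 = -6*(-48) - 122 = 288 - 122 = 166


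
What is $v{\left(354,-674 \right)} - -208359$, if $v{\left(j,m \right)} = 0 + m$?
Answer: $207685$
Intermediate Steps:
$v{\left(j,m \right)} = m$
$v{\left(354,-674 \right)} - -208359 = -674 - -208359 = -674 + 208359 = 207685$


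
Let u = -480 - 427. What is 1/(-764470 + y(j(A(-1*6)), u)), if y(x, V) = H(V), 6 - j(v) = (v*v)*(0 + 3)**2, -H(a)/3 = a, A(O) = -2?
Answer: -1/761749 ≈ -1.3128e-6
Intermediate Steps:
H(a) = -3*a
u = -907
j(v) = 6 - 9*v**2 (j(v) = 6 - v*v*(0 + 3)**2 = 6 - v**2*3**2 = 6 - v**2*9 = 6 - 9*v**2)
y(x, V) = -3*V
1/(-764470 + y(j(A(-1*6)), u)) = 1/(-764470 - 3*(-907)) = 1/(-764470 + 2721) = 1/(-761749) = -1/761749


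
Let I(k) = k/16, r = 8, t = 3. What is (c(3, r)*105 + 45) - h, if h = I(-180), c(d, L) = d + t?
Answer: 2745/4 ≈ 686.25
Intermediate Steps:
c(d, L) = 3 + d (c(d, L) = d + 3 = 3 + d)
I(k) = k/16 (I(k) = k*(1/16) = k/16)
h = -45/4 (h = (1/16)*(-180) = -45/4 ≈ -11.250)
(c(3, r)*105 + 45) - h = ((3 + 3)*105 + 45) - 1*(-45/4) = (6*105 + 45) + 45/4 = (630 + 45) + 45/4 = 675 + 45/4 = 2745/4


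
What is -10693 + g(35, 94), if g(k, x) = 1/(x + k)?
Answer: -1379396/129 ≈ -10693.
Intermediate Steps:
g(k, x) = 1/(k + x)
-10693 + g(35, 94) = -10693 + 1/(35 + 94) = -10693 + 1/129 = -1379396/129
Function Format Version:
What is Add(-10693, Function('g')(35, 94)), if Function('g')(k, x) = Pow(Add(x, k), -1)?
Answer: Rational(-1379396, 129) ≈ -10693.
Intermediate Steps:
Function('g')(k, x) = Pow(Add(k, x), -1)
Add(-10693, Function('g')(35, 94)) = Add(-10693, Pow(Add(35, 94), -1)) = Add(-10693, Pow(129, -1)) = Add(-10693, Rational(1, 129)) = Rational(-1379396, 129)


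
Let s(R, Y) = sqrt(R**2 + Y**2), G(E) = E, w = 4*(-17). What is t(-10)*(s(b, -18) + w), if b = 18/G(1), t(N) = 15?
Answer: -1020 + 270*sqrt(2) ≈ -638.16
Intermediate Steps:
w = -68
b = 18 (b = 18/1 = 18*1 = 18)
t(-10)*(s(b, -18) + w) = 15*(sqrt(18**2 + (-18)**2) - 68) = 15*(sqrt(324 + 324) - 68) = 15*(sqrt(648) - 68) = 15*(18*sqrt(2) - 68) = 15*(-68 + 18*sqrt(2)) = -1020 + 270*sqrt(2)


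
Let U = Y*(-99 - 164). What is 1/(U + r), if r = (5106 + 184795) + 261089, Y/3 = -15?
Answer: 1/462825 ≈ 2.1606e-6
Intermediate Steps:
Y = -45 (Y = 3*(-15) = -45)
U = 11835 (U = -45*(-99 - 164) = -45*(-263) = 11835)
r = 450990 (r = 189901 + 261089 = 450990)
1/(U + r) = 1/(11835 + 450990) = 1/462825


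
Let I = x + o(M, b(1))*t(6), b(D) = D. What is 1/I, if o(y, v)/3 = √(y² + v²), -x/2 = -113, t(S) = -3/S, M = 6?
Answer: 904/203971 + 6*√37/203971 ≈ 0.0046109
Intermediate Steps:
x = 226 (x = -2*(-113) = 226)
o(y, v) = 3*√(v² + y²) (o(y, v) = 3*√(y² + v²) = 3*√(v² + y²))
I = 226 - 3*√37/2 (I = 226 + (3*√(1² + 6²))*(-3/6) = 226 + (3*√(1 + 36))*(-3*⅙) = 226 + (3*√37)*(-½) = 226 - 3*√37/2 ≈ 216.88)
1/I = 1/(226 - 3*√37/2)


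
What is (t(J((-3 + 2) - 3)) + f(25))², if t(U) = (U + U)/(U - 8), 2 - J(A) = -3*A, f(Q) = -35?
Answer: 93025/81 ≈ 1148.5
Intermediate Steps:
J(A) = 2 + 3*A (J(A) = 2 - (-3)*A = 2 + 3*A)
t(U) = 2*U/(-8 + U) (t(U) = (2*U)/(-8 + U) = 2*U/(-8 + U))
(t(J((-3 + 2) - 3)) + f(25))² = (2*(2 + 3*((-3 + 2) - 3))/(-8 + (2 + 3*((-3 + 2) - 3))) - 35)² = (2*(2 + 3*(-1 - 3))/(-8 + (2 + 3*(-1 - 3))) - 35)² = (2*(2 + 3*(-4))/(-8 + (2 + 3*(-4))) - 35)² = (2*(2 - 12)/(-8 + (2 - 12)) - 35)² = (2*(-10)/(-8 - 10) - 35)² = (2*(-10)/(-18) - 35)² = (2*(-10)*(-1/18) - 35)² = (10/9 - 35)² = (-305/9)² = 93025/81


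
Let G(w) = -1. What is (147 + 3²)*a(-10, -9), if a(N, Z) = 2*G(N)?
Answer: -312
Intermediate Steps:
a(N, Z) = -2 (a(N, Z) = 2*(-1) = -2)
(147 + 3²)*a(-10, -9) = (147 + 3²)*(-2) = (147 + 9)*(-2) = 156*(-2) = -312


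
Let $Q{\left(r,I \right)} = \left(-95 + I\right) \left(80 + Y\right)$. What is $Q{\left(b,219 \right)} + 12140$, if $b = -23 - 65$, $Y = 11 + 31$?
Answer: $27268$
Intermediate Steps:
$Y = 42$
$b = -88$
$Q{\left(r,I \right)} = -11590 + 122 I$ ($Q{\left(r,I \right)} = \left(-95 + I\right) \left(80 + 42\right) = \left(-95 + I\right) 122 = -11590 + 122 I$)
$Q{\left(b,219 \right)} + 12140 = \left(-11590 + 122 \cdot 219\right) + 12140 = \left(-11590 + 26718\right) + 12140 = 15128 + 12140 = 27268$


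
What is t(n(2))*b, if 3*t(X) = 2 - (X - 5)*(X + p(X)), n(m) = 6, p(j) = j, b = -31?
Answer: 310/3 ≈ 103.33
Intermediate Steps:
t(X) = ⅔ - 2*X*(-5 + X)/3 (t(X) = (2 - (X - 5)*(X + X))/3 = (2 - (-5 + X)*2*X)/3 = (2 - 2*X*(-5 + X))/3 = ⅔ - 2*X*(-5 + X)/3)
t(n(2))*b = (⅔ - ⅔*6² + (10/3)*6)*(-31) = (⅔ - ⅔*36 + 20)*(-31) = (⅔ - 24 + 20)*(-31) = -10/3*(-31) = 310/3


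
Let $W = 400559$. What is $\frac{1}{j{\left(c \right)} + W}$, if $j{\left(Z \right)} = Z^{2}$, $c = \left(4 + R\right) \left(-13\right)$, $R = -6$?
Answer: $\frac{1}{401235} \approx 2.4923 \cdot 10^{-6}$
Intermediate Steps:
$c = 26$ ($c = \left(4 - 6\right) \left(-13\right) = \left(-2\right) \left(-13\right) = 26$)
$\frac{1}{j{\left(c \right)} + W} = \frac{1}{26^{2} + 400559} = \frac{1}{676 + 400559} = \frac{1}{401235}$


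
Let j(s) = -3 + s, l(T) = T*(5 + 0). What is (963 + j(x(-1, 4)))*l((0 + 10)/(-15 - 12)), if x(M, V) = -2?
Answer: -47900/27 ≈ -1774.1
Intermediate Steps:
l(T) = 5*T (l(T) = T*5 = 5*T)
(963 + j(x(-1, 4)))*l((0 + 10)/(-15 - 12)) = (963 + (-3 - 2))*(5*((0 + 10)/(-15 - 12))) = (963 - 5)*(5*(10/(-27))) = 958*(5*(10*(-1/27))) = 958*(5*(-10/27)) = 958*(-50/27) = -47900/27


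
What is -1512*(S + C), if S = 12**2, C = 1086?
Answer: -1859760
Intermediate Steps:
S = 144
-1512*(S + C) = -1512*(144 + 1086) = -1512*1230 = -1859760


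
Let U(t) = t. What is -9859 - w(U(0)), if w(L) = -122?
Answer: -9737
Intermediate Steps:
-9859 - w(U(0)) = -9859 - 1*(-122) = -9859 + 122 = -9737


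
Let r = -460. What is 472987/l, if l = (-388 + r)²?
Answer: 472987/719104 ≈ 0.65775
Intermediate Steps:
l = 719104 (l = (-388 - 460)² = (-848)² = 719104)
472987/l = 472987/719104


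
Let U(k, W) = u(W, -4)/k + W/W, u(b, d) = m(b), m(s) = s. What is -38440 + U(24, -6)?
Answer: -153757/4 ≈ -38439.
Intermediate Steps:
u(b, d) = b
U(k, W) = 1 + W/k (U(k, W) = W/k + W/W = W/k + 1 = 1 + W/k)
-38440 + U(24, -6) = -38440 + (-6 + 24)/24 = -38440 + (1/24)*18 = -38440 + ¾ = -153757/4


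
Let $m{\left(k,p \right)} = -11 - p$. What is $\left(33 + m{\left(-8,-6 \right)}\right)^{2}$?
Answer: $784$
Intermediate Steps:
$\left(33 + m{\left(-8,-6 \right)}\right)^{2} = \left(33 - 5\right)^{2} = 28^{2} = 784$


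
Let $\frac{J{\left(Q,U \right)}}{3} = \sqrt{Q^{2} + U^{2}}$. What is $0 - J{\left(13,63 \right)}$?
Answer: $- 3 \sqrt{4138} \approx -192.98$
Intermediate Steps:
$J{\left(Q,U \right)} = 3 \sqrt{Q^{2} + U^{2}}$
$0 - J{\left(13,63 \right)} = 0 - 3 \sqrt{13^{2} + 63^{2}} = 0 - 3 \sqrt{169 + 3969} = 0 - 3 \sqrt{4138} = - 3 \sqrt{4138}$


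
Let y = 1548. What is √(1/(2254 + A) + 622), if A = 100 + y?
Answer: √9470329590/3902 ≈ 24.940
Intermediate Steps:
A = 1648 (A = 100 + 1548 = 1648)
√(1/(2254 + A) + 622) = √(1/(2254 + 1648) + 622) = √(1/3902 + 622) = √(2427045/3902) = √9470329590/3902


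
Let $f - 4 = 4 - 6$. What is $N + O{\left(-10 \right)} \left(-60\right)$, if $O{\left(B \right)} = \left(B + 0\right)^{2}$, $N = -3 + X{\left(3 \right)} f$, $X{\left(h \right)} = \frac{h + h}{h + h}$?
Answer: $-6001$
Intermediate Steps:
$X{\left(h \right)} = 1$ ($X{\left(h \right)} = \frac{2 h}{2 h} = 2 h \frac{1}{2 h} = 1$)
$f = 2$ ($f = 4 + \left(4 - 6\right) = 4 - 2 = 2$)
$N = -1$ ($N = -3 + 1 \cdot 2 = -3 + 2 = -1$)
$O{\left(B \right)} = B^{2}$
$N + O{\left(-10 \right)} \left(-60\right) = -1 + \left(-10\right)^{2} \left(-60\right) = -1 + 100 \left(-60\right) = -1 - 6000 = -6001$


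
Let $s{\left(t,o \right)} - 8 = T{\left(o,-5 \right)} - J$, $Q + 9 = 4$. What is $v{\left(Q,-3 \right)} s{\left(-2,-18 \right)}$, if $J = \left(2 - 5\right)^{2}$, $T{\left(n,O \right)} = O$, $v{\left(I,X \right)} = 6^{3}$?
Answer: $-1296$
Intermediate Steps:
$Q = -5$ ($Q = -9 + 4 = -5$)
$v{\left(I,X \right)} = 216$
$J = 9$ ($J = \left(-3\right)^{2} = 9$)
$s{\left(t,o \right)} = -6$ ($s{\left(t,o \right)} = 8 - 14 = -6$)
$v{\left(Q,-3 \right)} s{\left(-2,-18 \right)} = 216 \left(-6\right) = -1296$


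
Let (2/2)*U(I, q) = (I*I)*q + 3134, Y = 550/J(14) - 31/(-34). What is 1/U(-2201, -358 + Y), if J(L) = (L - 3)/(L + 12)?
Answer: 34/155306758215 ≈ 2.1892e-10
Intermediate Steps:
J(L) = (-3 + L)/(12 + L)
Y = 44231/34 (Y = 550/(((-3 + 14)/(12 + 14))) - 31/(-34) = 550/((11/26)) - 31*(-1/34) = 550/(((1/26)*11)) + 31/34 = 550/(11/26) + 31/34 = 550*(26/11) + 31/34 = 1300 + 31/34 = 44231/34 ≈ 1300.9)
U(I, q) = 3134 + q*I**2 (U(I, q) = (I*I)*q + 3134 = I**2*q + 3134 = q*I**2 + 3134 = 3134 + q*I**2)
1/U(-2201, -358 + Y) = 1/(3134 + (-358 + 44231/34)*(-2201)**2) = 1/(3134 + (32059/34)*4844401) = 1/(3134 + 155306651659/34) = 1/(155306758215/34) = 34/155306758215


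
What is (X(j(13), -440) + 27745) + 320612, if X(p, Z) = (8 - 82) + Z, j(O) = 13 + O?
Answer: 347843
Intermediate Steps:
X(p, Z) = -74 + Z
(X(j(13), -440) + 27745) + 320612 = ((-74 - 440) + 27745) + 320612 = (-514 + 27745) + 320612 = 27231 + 320612 = 347843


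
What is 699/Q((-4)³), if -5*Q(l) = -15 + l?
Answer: 3495/79 ≈ 44.240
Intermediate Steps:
Q(l) = 3 - l/5 (Q(l) = -(-15 + l)/5 = 3 - l/5)
699/Q((-4)³) = 699/(3 - ⅕*(-4)³) = 699/(3 - ⅕*(-64)) = 699/(3 + 64/5) = 699/(79/5) = 699*(5/79) = 3495/79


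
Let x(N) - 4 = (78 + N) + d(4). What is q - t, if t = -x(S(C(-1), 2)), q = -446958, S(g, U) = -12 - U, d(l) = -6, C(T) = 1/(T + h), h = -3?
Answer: -446896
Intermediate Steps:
C(T) = 1/(-3 + T) (C(T) = 1/(T - 3) = 1/(-3 + T))
x(N) = 76 + N (x(N) = 4 + ((78 + N) - 6) = 4 + (72 + N) = 76 + N)
t = -62 (t = -(76 + (-12 - 1*2)) = -(76 + (-12 - 2)) = -(76 - 14) = -1*62 = -62)
q - t = -446958 - 1*(-62) = -446958 + 62 = -446896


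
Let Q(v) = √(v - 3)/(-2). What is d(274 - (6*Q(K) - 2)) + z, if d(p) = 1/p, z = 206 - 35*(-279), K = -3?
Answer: 126681601/12705 - I*√6/25410 ≈ 9971.0 - 9.6399e-5*I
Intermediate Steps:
Q(v) = -√(-3 + v)/2 (Q(v) = √(-3 + v)*(-½) = -√(-3 + v)/2)
z = 9971 (z = 206 + 9765 = 9971)
d(274 - (6*Q(K) - 2)) + z = 1/(274 - (6*(-√(-3 - 3)/2) - 2)) + 9971 = 1/(274 - (6*(-I*√6/2) - 2)) + 9971 = 1/(274 - (-3*I*√6 - 2)) + 9971 = 1/(274 - (-2 - 3*I*√6)) + 9971 = 1/(274 + (2 + 3*I*√6)) + 9971 = 1/(276 + 3*I*√6) + 9971 = 9971 + 1/(276 + 3*I*√6)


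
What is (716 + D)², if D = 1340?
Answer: 4227136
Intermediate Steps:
(716 + D)² = (716 + 1340)² = 2056² = 4227136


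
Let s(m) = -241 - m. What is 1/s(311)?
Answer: -1/552 ≈ -0.0018116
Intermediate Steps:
1/s(311) = 1/(-241 - 1*311) = 1/(-241 - 311) = 1/(-552) = -1/552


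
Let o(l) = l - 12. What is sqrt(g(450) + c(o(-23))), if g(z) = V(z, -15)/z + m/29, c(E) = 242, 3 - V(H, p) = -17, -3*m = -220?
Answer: 8*sqrt(723115)/435 ≈ 15.639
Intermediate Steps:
m = 220/3 (m = -1/3*(-220) = 220/3 ≈ 73.333)
V(H, p) = 20 (V(H, p) = 3 - 1*(-17) = 3 + 17 = 20)
o(l) = -12 + l
g(z) = 220/87 + 20/z (g(z) = 20/z + (220/3)/29 = 20/z + (220/3)*(1/29) = 20/z + 220/87 = 220/87 + 20/z)
sqrt(g(450) + c(o(-23))) = sqrt((220/87 + 20/450) + 242) = sqrt((220/87 + 20*(1/450)) + 242) = sqrt((220/87 + 2/45) + 242) = sqrt(3358/1305 + 242) = sqrt(319168/1305) = 8*sqrt(723115)/435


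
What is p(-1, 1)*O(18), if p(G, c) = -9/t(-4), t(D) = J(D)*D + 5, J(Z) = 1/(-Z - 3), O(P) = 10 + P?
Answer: -252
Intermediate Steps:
J(Z) = 1/(-3 - Z)
t(D) = 5 - D/(3 + D) (t(D) = (-1/(3 + D))*D + 5 = -D/(3 + D) + 5 = 5 - D/(3 + D))
p(G, c) = -9 (p(G, c) = -9*(3 - 4)/(15 + 4*(-4)) = -9*(-1/(15 - 16)) = -9/((-1*(-1))) = -9/1 = -9*1 = -9)
p(-1, 1)*O(18) = -9*(10 + 18) = -9*28 = -252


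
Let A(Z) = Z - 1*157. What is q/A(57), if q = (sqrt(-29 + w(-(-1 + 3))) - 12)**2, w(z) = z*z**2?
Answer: -107/100 + 6*I*sqrt(37)/25 ≈ -1.07 + 1.4599*I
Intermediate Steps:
w(z) = z**3
A(Z) = -157 + Z (A(Z) = Z - 157 = -157 + Z)
q = (-12 + I*sqrt(37))**2 (q = (sqrt(-29 + (-(-1 + 3))**3) - 12)**2 = (sqrt(-29 + (-1*2)**3) - 12)**2 = (sqrt(-29 + (-2)**3) - 12)**2 = (sqrt(-29 - 8) - 12)**2 = (sqrt(-37) - 12)**2 = (I*sqrt(37) - 12)**2 = (-12 + I*sqrt(37))**2 ≈ 107.0 - 145.99*I)
q/A(57) = (12 - I*sqrt(37))**2/(-157 + 57) = (12 - I*sqrt(37))**2/(-100) = (12 - I*sqrt(37))**2*(-1/100) = -(12 - I*sqrt(37))**2/100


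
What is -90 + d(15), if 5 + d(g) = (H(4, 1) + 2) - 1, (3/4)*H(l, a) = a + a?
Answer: -274/3 ≈ -91.333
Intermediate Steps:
H(l, a) = 8*a/3 (H(l, a) = 4*(a + a)/3 = 4*(2*a)/3 = 8*a/3)
d(g) = -4/3 (d(g) = -5 + (((8/3)*1 + 2) - 1) = -5 + ((8/3 + 2) - 1) = -5 + (14/3 - 1) = -5 + 11/3 = -4/3)
-90 + d(15) = -90 - 4/3 = -274/3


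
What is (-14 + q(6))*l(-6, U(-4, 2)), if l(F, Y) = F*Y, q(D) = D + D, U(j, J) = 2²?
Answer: 48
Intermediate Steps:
U(j, J) = 4
q(D) = 2*D
(-14 + q(6))*l(-6, U(-4, 2)) = (-14 + 2*6)*(-6*4) = (-14 + 12)*(-24) = -2*(-24) = 48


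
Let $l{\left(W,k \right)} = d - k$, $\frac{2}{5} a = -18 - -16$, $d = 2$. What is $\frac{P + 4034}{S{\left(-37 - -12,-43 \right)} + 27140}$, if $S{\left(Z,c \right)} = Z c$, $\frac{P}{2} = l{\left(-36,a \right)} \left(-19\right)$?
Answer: $\frac{1256}{9405} \approx 0.13355$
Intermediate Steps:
$a = -5$ ($a = \frac{5 \left(-18 - -16\right)}{2} = \frac{5 \left(-18 + 16\right)}{2} = \frac{5}{2} \left(-2\right) = -5$)
$l{\left(W,k \right)} = 2 - k$
$P = -266$ ($P = 2 \left(2 - -5\right) \left(-19\right) = 2 \left(2 + 5\right) \left(-19\right) = 2 \cdot 7 \left(-19\right) = 2 \left(-133\right) = -266$)
$\frac{P + 4034}{S{\left(-37 - -12,-43 \right)} + 27140} = \frac{-266 + 4034}{\left(-37 - -12\right) \left(-43\right) + 27140} = \frac{3768}{\left(-37 + 12\right) \left(-43\right) + 27140} = \frac{3768}{\left(-25\right) \left(-43\right) + 27140} = \frac{3768}{1075 + 27140} = \frac{3768}{28215} = 3768 \cdot \frac{1}{28215} = \frac{1256}{9405}$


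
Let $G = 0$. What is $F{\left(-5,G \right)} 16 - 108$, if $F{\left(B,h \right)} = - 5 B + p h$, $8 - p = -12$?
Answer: $292$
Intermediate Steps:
$p = 20$ ($p = 8 - -12 = 8 + 12 = 20$)
$F{\left(B,h \right)} = - 5 B + 20 h$
$F{\left(-5,G \right)} 16 - 108 = \left(\left(-5\right) \left(-5\right) + 20 \cdot 0\right) 16 - 108 = \left(25 + 0\right) 16 - 108 = 25 \cdot 16 - 108 = 400 - 108 = 292$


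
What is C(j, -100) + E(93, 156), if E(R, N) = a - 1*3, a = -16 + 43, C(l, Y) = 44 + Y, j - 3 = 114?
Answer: -32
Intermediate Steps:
j = 117 (j = 3 + 114 = 117)
a = 27
E(R, N) = 24 (E(R, N) = 27 - 1*3 = 27 - 3 = 24)
C(j, -100) + E(93, 156) = (44 - 100) + 24 = -56 + 24 = -32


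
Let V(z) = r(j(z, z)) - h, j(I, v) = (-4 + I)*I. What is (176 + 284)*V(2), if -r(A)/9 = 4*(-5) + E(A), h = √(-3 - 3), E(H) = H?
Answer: 99360 - 460*I*√6 ≈ 99360.0 - 1126.8*I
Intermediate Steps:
j(I, v) = I*(-4 + I)
h = I*√6 (h = √(-6) = I*√6 ≈ 2.4495*I)
r(A) = 180 - 9*A (r(A) = -9*(4*(-5) + A) = -9*(-20 + A) = 180 - 9*A)
V(z) = 180 - I*√6 - 9*z*(-4 + z) (V(z) = (180 - 9*z*(-4 + z)) - I*√6 = 180 - I*√6 - 9*z*(-4 + z))
(176 + 284)*V(2) = (176 + 284)*(180 - I*√6 - 9*2*(-4 + 2)) = 460*(180 - I*√6 - 9*2*(-2)) = 460*(180 - I*√6 + 36) = 460*(216 - I*√6) = 99360 - 460*I*√6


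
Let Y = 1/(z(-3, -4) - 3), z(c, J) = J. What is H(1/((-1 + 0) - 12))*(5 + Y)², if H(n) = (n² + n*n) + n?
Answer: -12716/8281 ≈ -1.5356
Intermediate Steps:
H(n) = n + 2*n² (H(n) = (n² + n²) + n = 2*n² + n = n + 2*n²)
Y = -⅐ (Y = 1/(-4 - 3) = 1/(-7) = -⅐ ≈ -0.14286)
H(1/((-1 + 0) - 12))*(5 + Y)² = ((1 + 2/((-1 + 0) - 12))/((-1 + 0) - 12))*(5 - ⅐)² = ((1 + 2/(-1 - 12))/(-1 - 12))*(34/7)² = ((1 + 2/(-13))/(-13))*(1156/49) = -(1 + 2*(-1/13))/13*(1156/49) = -(1 - 2/13)/13*(1156/49) = -1/13*11/13*(1156/49) = -11/169*1156/49 = -12716/8281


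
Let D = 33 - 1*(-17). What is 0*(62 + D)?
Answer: 0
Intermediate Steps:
D = 50 (D = 33 + 17 = 50)
0*(62 + D) = 0*(62 + 50) = 0*112 = 0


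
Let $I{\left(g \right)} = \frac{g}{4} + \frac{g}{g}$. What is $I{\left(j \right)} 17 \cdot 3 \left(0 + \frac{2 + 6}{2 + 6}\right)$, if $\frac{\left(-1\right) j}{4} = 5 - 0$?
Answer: $-204$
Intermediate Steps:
$j = -20$ ($j = - 4 \left(5 - 0\right) = - 4 \left(5 + 0\right) = \left(-4\right) 5 = -20$)
$I{\left(g \right)} = 1 + \frac{g}{4}$ ($I{\left(g \right)} = g \frac{1}{4} + 1 = \frac{g}{4} + 1 = 1 + \frac{g}{4}$)
$I{\left(j \right)} 17 \cdot 3 \left(0 + \frac{2 + 6}{2 + 6}\right) = \left(1 + \frac{1}{4} \left(-20\right)\right) 17 \cdot 3 \left(0 + \frac{2 + 6}{2 + 6}\right) = \left(1 - 5\right) 17 \cdot 3 \left(0 + \frac{8}{8}\right) = \left(-4\right) 17 \cdot 3 \left(0 + 8 \cdot \frac{1}{8}\right) = - 68 \cdot 3 \left(0 + 1\right) = - 68 \cdot 3 \cdot 1 = \left(-68\right) 3 = -204$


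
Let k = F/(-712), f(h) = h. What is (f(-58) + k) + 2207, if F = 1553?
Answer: 1528535/712 ≈ 2146.8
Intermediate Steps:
k = -1553/712 (k = 1553/(-712) = 1553*(-1/712) = -1553/712 ≈ -2.1812)
(f(-58) + k) + 2207 = (-58 - 1553/712) + 2207 = -42849/712 + 2207 = 1528535/712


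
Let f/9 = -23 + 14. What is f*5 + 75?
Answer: -330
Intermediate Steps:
f = -81 (f = 9*(-23 + 14) = 9*(-9) = -81)
f*5 + 75 = -81*5 + 75 = -405 + 75 = -330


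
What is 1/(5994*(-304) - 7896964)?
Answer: -1/9719140 ≈ -1.0289e-7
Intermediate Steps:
1/(5994*(-304) - 7896964) = 1/(-1822176 - 7896964) = 1/(-9719140) = -1/9719140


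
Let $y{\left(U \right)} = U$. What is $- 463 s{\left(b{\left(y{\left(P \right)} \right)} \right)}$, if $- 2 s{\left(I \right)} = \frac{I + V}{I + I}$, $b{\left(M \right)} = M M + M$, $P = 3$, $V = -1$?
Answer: $\frac{5093}{48} \approx 106.1$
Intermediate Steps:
$b{\left(M \right)} = M + M^{2}$ ($b{\left(M \right)} = M^{2} + M = M + M^{2}$)
$s{\left(I \right)} = - \frac{-1 + I}{4 I}$ ($s{\left(I \right)} = - \frac{\left(I - 1\right) \frac{1}{I + I}}{2} = - \frac{\left(-1 + I\right) \frac{1}{2 I}}{2} = - \frac{\frac{1}{2} \frac{1}{I} \left(-1 + I\right)}{2} = - \frac{-1 + I}{4 I}$)
$- 463 s{\left(b{\left(y{\left(P \right)} \right)} \right)} = - 463 \frac{1 - 3 \left(1 + 3\right)}{4 \cdot 3 \left(1 + 3\right)} = - 463 \frac{1 - 3 \cdot 4}{4 \cdot 3 \cdot 4} = - 463 \frac{1 - 12}{4 \cdot 12} = - 463 \cdot \frac{1}{4} \cdot \frac{1}{12} \left(1 - 12\right) = - 463 \cdot \frac{1}{4} \cdot \frac{1}{12} \left(-11\right) = \left(-463\right) \left(- \frac{11}{48}\right) = \frac{5093}{48}$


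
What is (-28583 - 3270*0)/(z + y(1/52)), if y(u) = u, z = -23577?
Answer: 1486316/1226003 ≈ 1.2123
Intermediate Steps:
(-28583 - 3270*0)/(z + y(1/52)) = (-28583 - 3270*0)/(-23577 + 1/52) = (-28583 + 0)/(-23577 + 1/52) = -28583/(-1226003/52) = -28583*(-52/1226003) = 1486316/1226003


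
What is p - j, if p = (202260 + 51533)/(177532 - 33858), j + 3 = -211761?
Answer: 30425234729/143674 ≈ 2.1177e+5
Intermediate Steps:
j = -211764 (j = -3 - 211761 = -211764)
p = 253793/143674 ≈ 1.7665
p - j = 253793/143674 - 1*(-211764) = 253793/143674 + 211764 = 30425234729/143674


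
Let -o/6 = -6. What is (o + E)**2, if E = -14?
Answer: 484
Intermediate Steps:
o = 36 (o = -6*(-6) = 36)
(o + E)**2 = (36 - 14)**2 = 22**2 = 484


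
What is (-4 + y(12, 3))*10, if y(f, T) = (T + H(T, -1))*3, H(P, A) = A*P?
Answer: -40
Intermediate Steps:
y(f, T) = 0 (y(f, T) = (T - T)*3 = 0*3 = 0)
(-4 + y(12, 3))*10 = (-4 + 0)*10 = -4*10 = -40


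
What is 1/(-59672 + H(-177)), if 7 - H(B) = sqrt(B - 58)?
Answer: I/(sqrt(235) - 59665*I) ≈ -1.676e-5 + 4.3062e-9*I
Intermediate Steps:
H(B) = 7 - sqrt(-58 + B) (H(B) = 7 - sqrt(B - 58) = 7 - sqrt(-58 + B))
1/(-59672 + H(-177)) = 1/(-59672 + (7 - sqrt(-58 - 177))) = 1/(-59672 + (7 - sqrt(-235))) = 1/(-59672 + (7 - I*sqrt(235))) = 1/(-59665 - I*sqrt(235))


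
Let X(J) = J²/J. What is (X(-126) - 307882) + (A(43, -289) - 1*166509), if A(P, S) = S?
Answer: -474806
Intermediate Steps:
X(J) = J
(X(-126) - 307882) + (A(43, -289) - 1*166509) = (-126 - 307882) + (-289 - 1*166509) = -308008 + (-289 - 166509) = -308008 - 166798 = -474806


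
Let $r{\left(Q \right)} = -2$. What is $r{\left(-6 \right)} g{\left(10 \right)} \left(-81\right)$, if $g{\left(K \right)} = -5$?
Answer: $-810$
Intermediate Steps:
$r{\left(-6 \right)} g{\left(10 \right)} \left(-81\right) = \left(-2\right) \left(-5\right) \left(-81\right) = 10 \left(-81\right) = -810$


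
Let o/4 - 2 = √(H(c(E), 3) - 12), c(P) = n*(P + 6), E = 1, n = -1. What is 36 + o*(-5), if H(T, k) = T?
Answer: -4 - 20*I*√19 ≈ -4.0 - 87.178*I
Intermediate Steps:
c(P) = -6 - P (c(P) = -(P + 6) = -(6 + P) = -6 - P)
o = 8 + 4*I*√19 (o = 8 + 4*√((-6 - 1*1) - 12) = 8 + 4*√((-6 - 1) - 12) = 8 + 4*√(-7 - 12) = 8 + 4*√(-19) = 8 + 4*(I*√19) = 8 + 4*I*√19 ≈ 8.0 + 17.436*I)
36 + o*(-5) = 36 + (8 + 4*I*√19)*(-5) = 36 + (-40 - 20*I*√19) = -4 - 20*I*√19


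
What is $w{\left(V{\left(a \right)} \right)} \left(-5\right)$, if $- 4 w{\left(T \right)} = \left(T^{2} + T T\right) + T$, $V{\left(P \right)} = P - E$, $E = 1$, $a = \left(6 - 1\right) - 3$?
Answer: $\frac{15}{4} \approx 3.75$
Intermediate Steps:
$a = 2$ ($a = 5 - 3 = 2$)
$V{\left(P \right)} = -1 + P$ ($V{\left(P \right)} = P - 1 = -1 + P$)
$w{\left(T \right)} = - \frac{T^{2}}{2} - \frac{T}{4}$ ($w{\left(T \right)} = - \frac{\left(T^{2} + T T\right) + T}{4} = - \frac{\left(T^{2} + T^{2}\right) + T}{4} = - \frac{2 T^{2} + T}{4} = - \frac{T + 2 T^{2}}{4} = - \frac{T^{2}}{2} - \frac{T}{4}$)
$w{\left(V{\left(a \right)} \right)} \left(-5\right) = - \frac{\left(-1 + 2\right) \left(1 + 2 \left(-1 + 2\right)\right)}{4} \left(-5\right) = \left(- \frac{1}{4}\right) 1 \left(1 + 2 \cdot 1\right) \left(-5\right) = \left(- \frac{1}{4}\right) 1 \left(1 + 2\right) \left(-5\right) = \left(- \frac{1}{4}\right) 1 \cdot 3 \left(-5\right) = \left(- \frac{3}{4}\right) \left(-5\right) = \frac{15}{4}$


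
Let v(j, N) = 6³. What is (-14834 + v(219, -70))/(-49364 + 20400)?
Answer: 7309/14482 ≈ 0.50470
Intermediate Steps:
v(j, N) = 216
(-14834 + v(219, -70))/(-49364 + 20400) = (-14834 + 216)/(-49364 + 20400) = -14618/(-28964) = -14618*(-1/28964) = 7309/14482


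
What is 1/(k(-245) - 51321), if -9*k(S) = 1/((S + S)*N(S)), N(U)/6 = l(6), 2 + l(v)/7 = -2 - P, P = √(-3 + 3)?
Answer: -740880/38022702481 ≈ -1.9485e-5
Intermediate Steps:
P = 0 (P = √0 = 0)
l(v) = -28 (l(v) = -14 + 7*(-2 - 1*0) = -14 + 7*(-2 + 0) = -14 + 7*(-2) = -14 - 14 = -28)
N(U) = -168 (N(U) = 6*(-28) = -168)
k(S) = 1/(3024*S) (k(S) = -1/(9*(S + S)*(-168)) = -(-1)/(9*(2*S)*168) = -1/(2*S)*(-1)/(9*168) = -(-1)/(3024*S) = 1/(3024*S))
1/(k(-245) - 51321) = 1/((1/3024)/(-245) - 51321) = 1/((1/3024)*(-1/245) - 51321) = 1/(-1/740880 - 51321) = 1/(-38022702481/740880) = -740880/38022702481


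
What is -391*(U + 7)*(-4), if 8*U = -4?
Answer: 10166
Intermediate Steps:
U = -1/2 (U = (1/8)*(-4) = -1/2 ≈ -0.50000)
-391*(U + 7)*(-4) = -391*(-1/2 + 7)*(-4) = -5083*(-4)/2 = -391*(-26) = 10166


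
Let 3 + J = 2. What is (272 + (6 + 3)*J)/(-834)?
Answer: -263/834 ≈ -0.31535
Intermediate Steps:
J = -1 (J = -3 + 2 = -1)
(272 + (6 + 3)*J)/(-834) = (272 + (6 + 3)*(-1))/(-834) = (272 + 9*(-1))*(-1/834) = (272 - 9)*(-1/834) = 263*(-1/834) = -263/834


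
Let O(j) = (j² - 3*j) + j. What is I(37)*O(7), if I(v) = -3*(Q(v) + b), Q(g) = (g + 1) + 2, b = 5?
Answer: -4725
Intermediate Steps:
Q(g) = 3 + g (Q(g) = (1 + g) + 2 = 3 + g)
O(j) = j² - 2*j
I(v) = -24 - 3*v (I(v) = -3*((3 + v) + 5) = -3*(8 + v) = -24 - 3*v)
I(37)*O(7) = (-24 - 3*37)*(7*(-2 + 7)) = (-24 - 111)*(7*5) = -135*35 = -4725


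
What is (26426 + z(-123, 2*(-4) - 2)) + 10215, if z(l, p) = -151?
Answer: 36490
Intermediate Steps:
(26426 + z(-123, 2*(-4) - 2)) + 10215 = (26426 - 151) + 10215 = 26275 + 10215 = 36490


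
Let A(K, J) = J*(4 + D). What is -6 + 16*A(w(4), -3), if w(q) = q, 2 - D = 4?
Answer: -102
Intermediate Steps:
D = -2 (D = 2 - 1*4 = 2 - 4 = -2)
A(K, J) = 2*J (A(K, J) = J*(4 - 2) = J*2 = 2*J)
-6 + 16*A(w(4), -3) = -6 + 16*(2*(-3)) = -6 + 16*(-6) = -6 - 96 = -102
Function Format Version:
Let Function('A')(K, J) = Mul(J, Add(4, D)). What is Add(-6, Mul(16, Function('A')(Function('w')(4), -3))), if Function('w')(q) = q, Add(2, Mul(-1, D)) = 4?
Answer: -102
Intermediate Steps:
D = -2 (D = Add(2, Mul(-1, 4)) = Add(2, -4) = -2)
Function('A')(K, J) = Mul(2, J) (Function('A')(K, J) = Mul(J, Add(4, -2)) = Mul(J, 2) = Mul(2, J))
Add(-6, Mul(16, Function('A')(Function('w')(4), -3))) = Add(-6, Mul(16, Mul(2, -3))) = Add(-6, Mul(16, -6)) = Add(-6, -96) = -102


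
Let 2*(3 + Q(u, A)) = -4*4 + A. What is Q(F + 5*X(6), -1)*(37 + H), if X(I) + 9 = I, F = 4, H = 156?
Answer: -4439/2 ≈ -2219.5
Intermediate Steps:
X(I) = -9 + I
Q(u, A) = -11 + A/2 (Q(u, A) = -3 + (-4*4 + A)/2 = -3 + (-16 + A)/2 = -3 + (-8 + A/2) = -11 + A/2)
Q(F + 5*X(6), -1)*(37 + H) = (-11 + (½)*(-1))*(37 + 156) = (-11 - ½)*193 = -23/2*193 = -4439/2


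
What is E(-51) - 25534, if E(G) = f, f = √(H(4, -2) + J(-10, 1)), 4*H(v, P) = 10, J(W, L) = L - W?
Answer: -25534 + 3*√6/2 ≈ -25530.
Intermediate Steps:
H(v, P) = 5/2 (H(v, P) = (¼)*10 = 5/2)
f = 3*√6/2 (f = √(5/2 + (1 - 1*(-10))) = √(5/2 + (1 + 10)) = √(5/2 + 11) = √(27/2) = 3*√6/2 ≈ 3.6742)
E(G) = 3*√6/2
E(-51) - 25534 = 3*√6/2 - 25534 = -25534 + 3*√6/2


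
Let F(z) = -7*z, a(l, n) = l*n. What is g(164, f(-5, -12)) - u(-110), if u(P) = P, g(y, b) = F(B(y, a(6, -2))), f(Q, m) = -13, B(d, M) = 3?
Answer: 89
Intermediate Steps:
g(y, b) = -21 (g(y, b) = -7*3 = -21)
g(164, f(-5, -12)) - u(-110) = -21 - 1*(-110) = -21 + 110 = 89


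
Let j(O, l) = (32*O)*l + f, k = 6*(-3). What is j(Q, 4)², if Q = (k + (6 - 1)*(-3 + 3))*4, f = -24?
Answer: 85377600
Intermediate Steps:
k = -18
Q = -72 (Q = (-18 + (6 - 1)*(-3 + 3))*4 = (-18 + 5*0)*4 = (-18 + 0)*4 = -18*4 = -72)
j(O, l) = -24 + 32*O*l (j(O, l) = (32*O)*l - 24 = 32*O*l - 24 = -24 + 32*O*l)
j(Q, 4)² = (-24 + 32*(-72)*4)² = (-24 - 9216)² = (-9240)² = 85377600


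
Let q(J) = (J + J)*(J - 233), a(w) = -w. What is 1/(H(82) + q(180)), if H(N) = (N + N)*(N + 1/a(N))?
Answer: -1/5634 ≈ -0.00017749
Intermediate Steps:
q(J) = 2*J*(-233 + J) (q(J) = (2*J)*(-233 + J) = 2*J*(-233 + J))
H(N) = 2*N*(N - 1/N) (H(N) = (N + N)*(N + 1/(-N)) = (2*N)*(N - 1/N) = 2*N*(N - 1/N))
1/(H(82) + q(180)) = 1/((-2 + 2*82²) + 2*180*(-233 + 180)) = 1/((-2 + 2*6724) + 2*180*(-53)) = 1/((-2 + 13448) - 19080) = 1/(13446 - 19080) = 1/(-5634) = -1/5634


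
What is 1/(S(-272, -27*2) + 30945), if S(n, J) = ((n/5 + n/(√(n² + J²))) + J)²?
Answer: 631226449853/26950505521234161 - 113369056*√769/26950505521234161 ≈ 2.3305e-5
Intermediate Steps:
S(n, J) = (J + n/5 + n/√(J² + n²))² (S(n, J) = ((n*(⅕) + n/(√(J² + n²))) + J)² = ((n/5 + n/√(J² + n²)) + J)² = (J + n/5 + n/√(J² + n²))²)
1/(S(-272, -27*2) + 30945) = 1/((5*(-272) - 272*√((-27*2)² + (-272)²) + 5*(-27*2)*√((-27*2)² + (-272)²))²/(25*((-27*2)² + (-272)²)) + 30945) = 1/((-1360 - 272*√((-54)² + 73984) + 5*(-54)*√((-54)² + 73984))²/(25*((-54)² + 73984)) + 30945) = 1/((-1360 - 272*√(2916 + 73984) + 5*(-54)*√(2916 + 73984))²/(25*(2916 + 73984)) + 30945) = 1/((1/25)*(-1360 - 2720*√769 + 5*(-54)*√76900)²/76900 + 30945) = 1/((1/25)*(1/76900)*(-1360 - 2720*√769 + 5*(-54)*(10*√769))² + 30945) = 1/((1/25)*(1/76900)*(-1360 - 2720*√769 - 2700*√769)² + 30945) = 1/((1/25)*(1/76900)*(-1360 - 5420*√769)² + 30945) = 1/((-1360 - 5420*√769)²/1922500 + 30945) = 1/(30945 + (-1360 - 5420*√769)²/1922500)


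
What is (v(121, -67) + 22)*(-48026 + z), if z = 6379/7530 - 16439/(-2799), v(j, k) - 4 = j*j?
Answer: -1649348000629027/2341830 ≈ -7.0430e+8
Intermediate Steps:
v(j, k) = 4 + j**2 (v(j, k) = 4 + j*j = 4 + j**2)
z = 47213497/7025490 (z = 6379*(1/7530) - 16439*(-1/2799) = 6379/7530 + 16439/2799 = 47213497/7025490 ≈ 6.7203)
(v(121, -67) + 22)*(-48026 + z) = ((4 + 121**2) + 22)*(-48026 + 47213497/7025490) = ((4 + 14641) + 22)*(-337358969243/7025490) = (14645 + 22)*(-337358969243/7025490) = 14667*(-337358969243/7025490) = -1649348000629027/2341830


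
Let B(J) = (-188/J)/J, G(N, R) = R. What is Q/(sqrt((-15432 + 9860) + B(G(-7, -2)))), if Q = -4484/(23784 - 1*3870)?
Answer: 2242*I*sqrt(5619)/55948383 ≈ 0.0030038*I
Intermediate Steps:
B(J) = -188/J**2
Q = -2242/9957 (Q = -4484/(23784 - 3870) = -4484/19914 = -4484*1/19914 = -2242/9957 ≈ -0.22517)
Q/(sqrt((-15432 + 9860) + B(G(-7, -2)))) = -2242/(9957*sqrt((-15432 + 9860) - 188/(-2)**2)) = -2242/(9957*sqrt(-5572 - 188*1/4)) = -2242/(9957*sqrt(-5572 - 47)) = -2242*(-I*sqrt(5619)/5619)/9957 = -(-2242)*I*sqrt(5619)/55948383 = 2242*I*sqrt(5619)/55948383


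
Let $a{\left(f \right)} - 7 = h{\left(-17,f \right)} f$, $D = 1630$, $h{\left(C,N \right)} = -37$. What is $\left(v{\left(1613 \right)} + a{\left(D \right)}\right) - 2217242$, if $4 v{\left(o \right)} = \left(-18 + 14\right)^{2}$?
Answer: $-2277541$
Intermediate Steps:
$v{\left(o \right)} = 4$ ($v{\left(o \right)} = \frac{\left(-18 + 14\right)^{2}}{4} = \frac{\left(-4\right)^{2}}{4} = \frac{1}{4} \cdot 16 = 4$)
$a{\left(f \right)} = 7 - 37 f$
$\left(v{\left(1613 \right)} + a{\left(D \right)}\right) - 2217242 = \left(4 + \left(7 - 60310\right)\right) - 2217242 = \left(4 - 60303\right) - 2217242 = -60299 - 2217242 = -2277541$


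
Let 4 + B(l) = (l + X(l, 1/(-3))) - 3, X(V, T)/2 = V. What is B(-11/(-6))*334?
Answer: -501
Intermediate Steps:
X(V, T) = 2*V
B(l) = -7 + 3*l (B(l) = -4 + ((l + 2*l) - 3) = -4 + (3*l - 3) = -4 + (-3 + 3*l) = -7 + 3*l)
B(-11/(-6))*334 = (-7 + 3*(-11/(-6)))*334 = (-7 + 3*(-11*(-⅙)))*334 = (-7 + 3*(11/6))*334 = (-7 + 11/2)*334 = -3/2*334 = -501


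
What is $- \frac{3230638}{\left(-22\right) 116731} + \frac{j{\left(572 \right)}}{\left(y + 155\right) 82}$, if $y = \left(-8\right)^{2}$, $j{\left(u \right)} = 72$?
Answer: $\frac{4850058259}{3843134713} \approx 1.262$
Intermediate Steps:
$y = 64$
$- \frac{3230638}{\left(-22\right) 116731} + \frac{j{\left(572 \right)}}{\left(y + 155\right) 82} = - \frac{3230638}{\left(-22\right) 116731} + \frac{72}{\left(64 + 155\right) 82} = - \frac{3230638}{-2568082} + \frac{72}{219 \cdot 82} = \left(-3230638\right) \left(- \frac{1}{2568082}\right) + \frac{72}{17958} = \frac{1615319}{1284041} + 72 \cdot \frac{1}{17958} = \frac{1615319}{1284041} + \frac{12}{2993} = \frac{4850058259}{3843134713}$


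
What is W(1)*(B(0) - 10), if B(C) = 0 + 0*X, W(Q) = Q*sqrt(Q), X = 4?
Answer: -10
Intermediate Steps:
W(Q) = Q**(3/2)
B(C) = 0 (B(C) = 0 + 0*4 = 0 + 0 = 0)
W(1)*(B(0) - 10) = 1**(3/2)*(0 - 10) = 1*(-10) = -10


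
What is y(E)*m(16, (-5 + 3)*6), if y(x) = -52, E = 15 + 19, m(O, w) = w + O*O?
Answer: -12688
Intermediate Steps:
m(O, w) = w + O**2
E = 34
y(E)*m(16, (-5 + 3)*6) = -52*((-5 + 3)*6 + 16**2) = -52*(-2*6 + 256) = -52*(-12 + 256) = -52*244 = -12688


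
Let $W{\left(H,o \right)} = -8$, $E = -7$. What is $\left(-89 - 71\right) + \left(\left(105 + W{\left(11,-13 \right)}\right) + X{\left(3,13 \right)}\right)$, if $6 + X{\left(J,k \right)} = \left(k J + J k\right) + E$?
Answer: $2$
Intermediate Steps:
$X{\left(J,k \right)} = -13 + 2 J k$ ($X{\left(J,k \right)} = -6 - \left(7 - J k - k J\right) = -6 + \left(\left(J k + J k\right) - 7\right) = -6 + \left(2 J k - 7\right) = -6 + \left(-7 + 2 J k\right) = -13 + 2 J k$)
$\left(-89 - 71\right) + \left(\left(105 + W{\left(11,-13 \right)}\right) + X{\left(3,13 \right)}\right) = \left(-89 - 71\right) + \left(\left(105 - 8\right) - \left(13 - 78\right)\right) = \left(-89 - 71\right) + \left(97 + \left(-13 + 78\right)\right) = -160 + \left(97 + 65\right) = -160 + 162 = 2$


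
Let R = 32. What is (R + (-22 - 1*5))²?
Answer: 25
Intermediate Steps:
(R + (-22 - 1*5))² = (32 + (-22 - 1*5))² = (32 + (-22 - 5))² = (32 - 27)² = 5² = 25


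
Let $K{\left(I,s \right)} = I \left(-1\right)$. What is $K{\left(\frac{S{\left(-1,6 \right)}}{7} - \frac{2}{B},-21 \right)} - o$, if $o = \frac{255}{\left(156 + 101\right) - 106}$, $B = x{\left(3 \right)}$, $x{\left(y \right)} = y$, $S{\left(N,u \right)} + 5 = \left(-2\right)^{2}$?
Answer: $- \frac{2788}{3171} \approx -0.87922$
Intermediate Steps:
$S{\left(N,u \right)} = -1$ ($S{\left(N,u \right)} = -5 + \left(-2\right)^{2} = -5 + 4 = -1$)
$B = 3$
$K{\left(I,s \right)} = - I$
$o = \frac{255}{151}$ ($o = \frac{255}{257 - 106} = \frac{255}{151} \approx 1.6887$)
$K{\left(\frac{S{\left(-1,6 \right)}}{7} - \frac{2}{B},-21 \right)} - o = - (- \frac{1}{7} - \frac{2}{3}) - \frac{255}{151} = \left(-1\right) \left(- \frac{17}{21}\right) - \frac{255}{151} = \frac{17}{21} - \frac{255}{151} = - \frac{2788}{3171}$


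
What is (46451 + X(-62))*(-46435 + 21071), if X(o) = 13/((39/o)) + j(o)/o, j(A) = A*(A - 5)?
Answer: -3527878760/3 ≈ -1.1760e+9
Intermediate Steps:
j(A) = A*(-5 + A)
X(o) = -5 + 4*o/3 (X(o) = 13/((39/o)) + (o*(-5 + o))/o = 13*(o/39) + (-5 + o) = o/3 + (-5 + o) = -5 + 4*o/3)
(46451 + X(-62))*(-46435 + 21071) = (46451 + (-5 + (4/3)*(-62)))*(-46435 + 21071) = (46451 + (-5 - 248/3))*(-25364) = (46451 - 263/3)*(-25364) = (139090/3)*(-25364) = -3527878760/3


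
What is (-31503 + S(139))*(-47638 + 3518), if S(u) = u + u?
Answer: 1377647000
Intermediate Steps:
S(u) = 2*u
(-31503 + S(139))*(-47638 + 3518) = (-31503 + 2*139)*(-47638 + 3518) = (-31503 + 278)*(-44120) = -31225*(-44120) = 1377647000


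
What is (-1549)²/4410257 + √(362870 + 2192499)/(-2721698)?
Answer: 2399401/4410257 - √2555369/2721698 ≈ 0.54346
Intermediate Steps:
(-1549)²/4410257 + √(362870 + 2192499)/(-2721698) = 2399401*(1/4410257) + √2555369*(-1/2721698) = 2399401/4410257 - √2555369/2721698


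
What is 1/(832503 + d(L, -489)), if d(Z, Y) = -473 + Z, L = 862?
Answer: 1/832892 ≈ 1.2006e-6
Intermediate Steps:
1/(832503 + d(L, -489)) = 1/(832503 + (-473 + 862)) = 1/(832503 + 389) = 1/832892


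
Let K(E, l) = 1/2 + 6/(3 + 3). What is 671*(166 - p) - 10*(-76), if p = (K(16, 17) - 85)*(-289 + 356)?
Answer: 7732111/2 ≈ 3.8661e+6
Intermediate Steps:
K(E, l) = 3/2 (K(E, l) = 1*(½) + 6/6 = ½ + 6*(⅙) = ½ + 1 = 3/2)
p = -11189/2 (p = (3/2 - 85)*(-289 + 356) = -167/2*67 = -11189/2 ≈ -5594.5)
671*(166 - p) - 10*(-76) = 671*(166 - 1*(-11189/2)) - 10*(-76) = 671*(166 + 11189/2) + 760 = 671*(11521/2) + 760 = 7730591/2 + 760 = 7732111/2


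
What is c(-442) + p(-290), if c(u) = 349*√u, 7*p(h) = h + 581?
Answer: 291/7 + 349*I*√442 ≈ 41.571 + 7337.3*I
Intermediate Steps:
p(h) = 83 + h/7 (p(h) = (h + 581)/7 = (581 + h)/7 = 83 + h/7)
c(-442) + p(-290) = 349*√(-442) + (83 + (⅐)*(-290)) = 349*(I*√442) + (83 - 290/7) = 349*I*√442 + 291/7 = 291/7 + 349*I*√442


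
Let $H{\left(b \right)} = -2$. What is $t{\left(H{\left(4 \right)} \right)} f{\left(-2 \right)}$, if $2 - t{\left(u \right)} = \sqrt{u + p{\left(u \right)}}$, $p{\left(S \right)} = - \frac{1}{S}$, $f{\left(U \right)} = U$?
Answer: $-4 + i \sqrt{6} \approx -4.0 + 2.4495 i$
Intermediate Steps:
$t{\left(u \right)} = 2 - \sqrt{u - \frac{1}{u}}$
$t{\left(H{\left(4 \right)} \right)} f{\left(-2 \right)} = \left(2 - \sqrt{-2 - \frac{1}{-2}}\right) \left(-2\right) = \left(2 - \sqrt{-2 - - \frac{1}{2}}\right) \left(-2\right) = \left(2 - \sqrt{-2 + \frac{1}{2}}\right) \left(-2\right) = \left(2 - \sqrt{- \frac{3}{2}}\right) \left(-2\right) = \left(2 - \frac{i \sqrt{6}}{2}\right) \left(-2\right) = -4 + i \sqrt{6}$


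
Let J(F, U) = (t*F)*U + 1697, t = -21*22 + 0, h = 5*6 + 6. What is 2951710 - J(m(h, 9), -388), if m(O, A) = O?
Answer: -3503203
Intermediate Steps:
h = 36 (h = 30 + 6 = 36)
t = -462 (t = -462 + 0 = -462)
J(F, U) = 1697 - 462*F*U (J(F, U) = (-462*F)*U + 1697 = -462*F*U + 1697 = 1697 - 462*F*U)
2951710 - J(m(h, 9), -388) = 2951710 - (1697 - 462*36*(-388)) = 2951710 - (1697 + 6453216) = 2951710 - 1*6454913 = 2951710 - 6454913 = -3503203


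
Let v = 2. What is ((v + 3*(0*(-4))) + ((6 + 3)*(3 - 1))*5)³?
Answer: 778688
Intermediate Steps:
((v + 3*(0*(-4))) + ((6 + 3)*(3 - 1))*5)³ = ((2 + 3*(0*(-4))) + ((6 + 3)*(3 - 1))*5)³ = ((2 + 3*0) + (9*2)*5)³ = ((2 + 0) + 18*5)³ = (2 + 90)³ = 92³ = 778688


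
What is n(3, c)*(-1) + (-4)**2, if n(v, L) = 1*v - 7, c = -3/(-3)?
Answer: 20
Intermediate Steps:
c = 1 (c = -3*(-1/3) = 1)
n(v, L) = -7 + v (n(v, L) = v - 7 = -7 + v)
n(3, c)*(-1) + (-4)**2 = (-7 + 3)*(-1) + (-4)**2 = -4*(-1) + 16 = 4 + 16 = 20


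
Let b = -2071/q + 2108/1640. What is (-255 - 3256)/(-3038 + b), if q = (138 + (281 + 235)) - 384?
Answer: 19433385/16850671 ≈ 1.1533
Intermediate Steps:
q = 270 (q = (138 + 516) - 384 = 654 - 384 = 270)
b = -35341/5535 (b = -2071/270 + 2108/1640 = -2071*1/270 + 2108*(1/1640) = -2071/270 + 527/410 = -35341/5535 ≈ -6.3850)
(-255 - 3256)/(-3038 + b) = (-255 - 3256)/(-3038 - 35341/5535) = -3511/(-16850671/5535) = -3511*(-5535/16850671) = 19433385/16850671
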